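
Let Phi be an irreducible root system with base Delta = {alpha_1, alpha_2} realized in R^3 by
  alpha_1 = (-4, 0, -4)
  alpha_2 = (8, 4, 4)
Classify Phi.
G_2

Compute the Cartan integers a_ij = 2(alpha_i, alpha_j)/(alpha_j, alpha_j); the resulting 2x2 Cartan matrix is
[[2, -1], [-3, 2]].
The roots have two lengths (squared-length ratio 3:1); the short ones are alpha_{1}. The associated Dynkin diagram is two nodes joined by a triple edge (G_2), so the type is G_2.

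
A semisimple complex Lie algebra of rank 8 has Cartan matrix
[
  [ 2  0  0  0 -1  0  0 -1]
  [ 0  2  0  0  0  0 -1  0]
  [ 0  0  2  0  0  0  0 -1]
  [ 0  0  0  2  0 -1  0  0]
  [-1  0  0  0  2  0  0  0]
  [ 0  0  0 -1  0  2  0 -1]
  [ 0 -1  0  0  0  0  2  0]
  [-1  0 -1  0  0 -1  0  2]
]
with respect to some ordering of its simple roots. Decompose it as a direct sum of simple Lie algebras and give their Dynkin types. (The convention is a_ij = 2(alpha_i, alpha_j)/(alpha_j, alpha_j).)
The diagram associated to this matrix has two connected components: the simple roots {alpha_2, alpha_7} form a chain of 2 nodes with single edges (A_2), and {alpha_1, alpha_3, alpha_4, alpha_5, alpha_6, alpha_8} form a chain of 5 nodes with one extra node attached to the third node from one end (E_6). A semisimple Lie algebra decomposes uniquely as the direct sum of simple ideals, one per connected component of its Dynkin diagram, so g ≅ A_2 ⊕ E_6 (dimension 8 + 78 = 86).

A2 ⊕ E6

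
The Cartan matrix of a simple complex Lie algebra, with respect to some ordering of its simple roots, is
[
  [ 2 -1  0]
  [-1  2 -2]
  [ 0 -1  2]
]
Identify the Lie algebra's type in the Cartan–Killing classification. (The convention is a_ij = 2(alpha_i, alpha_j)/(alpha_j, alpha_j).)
type B_3

The matrix has rank 3 with 2's on the diagonal. Reading the off-diagonal entries as Dynkin edges (a single edge where a_ij = a_ji = -1; a double or triple edge where a_ij * a_ji = 2 or 3), the diagram is a chain of 3 nodes with a double edge at one end; the terminal node there is the unique short simple root (B_3). One simple-root ordering that puts it in standard form is (alpha_1, alpha_2, alpha_3). So the algebra is type B_3, i.e. so(7).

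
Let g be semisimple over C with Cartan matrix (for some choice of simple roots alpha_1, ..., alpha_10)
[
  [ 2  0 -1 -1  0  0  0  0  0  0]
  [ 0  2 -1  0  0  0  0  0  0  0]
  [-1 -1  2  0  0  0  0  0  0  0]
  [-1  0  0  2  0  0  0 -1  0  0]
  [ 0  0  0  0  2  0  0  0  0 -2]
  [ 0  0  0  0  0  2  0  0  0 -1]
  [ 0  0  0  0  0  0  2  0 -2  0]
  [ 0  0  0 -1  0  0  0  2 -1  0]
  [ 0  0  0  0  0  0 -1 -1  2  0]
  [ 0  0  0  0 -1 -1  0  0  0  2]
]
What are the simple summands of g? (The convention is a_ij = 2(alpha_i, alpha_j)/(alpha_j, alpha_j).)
C3 + C7

The diagram associated to this matrix has two connected components: the simple roots {alpha_5, alpha_6, alpha_10} form a chain of 3 nodes with a double edge at one end; the terminal node there is the unique long simple root (C_3), and {alpha_1, alpha_2, alpha_3, alpha_4, alpha_7, alpha_8, alpha_9} form a chain of 7 nodes with a double edge at one end; the terminal node there is the unique long simple root (C_7). A semisimple Lie algebra decomposes uniquely as the direct sum of simple ideals, one per connected component of its Dynkin diagram, so g ≅ C_3 ⊕ C_7 (dimension 21 + 105 = 126).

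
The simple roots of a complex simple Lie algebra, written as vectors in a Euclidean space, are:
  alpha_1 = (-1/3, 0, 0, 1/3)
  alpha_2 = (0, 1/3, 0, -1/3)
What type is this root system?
Compute the Cartan integers a_ij = 2(alpha_i, alpha_j)/(alpha_j, alpha_j); the resulting 2x2 Cartan matrix is
[[2, -1], [-1, 2]].
All simple roots have the same length, so the diagram is simply laced. The associated Dynkin diagram is a chain of 2 nodes with single edges (A_2), so the type is A_2 (the algebra sl(3)).

A_2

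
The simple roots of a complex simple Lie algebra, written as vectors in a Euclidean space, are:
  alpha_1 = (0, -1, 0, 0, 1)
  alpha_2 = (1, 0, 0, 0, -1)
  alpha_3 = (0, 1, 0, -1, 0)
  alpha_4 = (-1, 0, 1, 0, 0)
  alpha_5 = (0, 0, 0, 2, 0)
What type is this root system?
C5

Compute the Cartan integers a_ij = 2(alpha_i, alpha_j)/(alpha_j, alpha_j); the resulting 5x5 Cartan matrix is
[[2, -1, -1, 0, 0], [-1, 2, 0, -1, 0], [-1, 0, 2, 0, -1], [0, -1, 0, 2, 0], [0, 0, -2, 0, 2]].
The roots have two lengths (squared-length ratio 2:1); the short ones are alpha_{1,2,3,4}. The associated Dynkin diagram is a chain of 5 nodes with a double edge at one end; the terminal node there is the unique long simple root (C_5), so the type is C_5 (the algebra sp(10)).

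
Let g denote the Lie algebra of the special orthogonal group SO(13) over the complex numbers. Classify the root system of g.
This is so(13) with 13 odd, which has dimension 13(13-1)/2 = 78 and rank (13-1)/2 = 6. In the classification of classical Lie algebras, the orthogonal algebra so(2n+1) in an odd number of variables has type B_n; here n = 6, so the Dynkin diagram is a chain of 6 nodes with a double edge at one end; the terminal node there is the unique short simple root (B_6). Hence the type is B_6.

B_6 (so(13))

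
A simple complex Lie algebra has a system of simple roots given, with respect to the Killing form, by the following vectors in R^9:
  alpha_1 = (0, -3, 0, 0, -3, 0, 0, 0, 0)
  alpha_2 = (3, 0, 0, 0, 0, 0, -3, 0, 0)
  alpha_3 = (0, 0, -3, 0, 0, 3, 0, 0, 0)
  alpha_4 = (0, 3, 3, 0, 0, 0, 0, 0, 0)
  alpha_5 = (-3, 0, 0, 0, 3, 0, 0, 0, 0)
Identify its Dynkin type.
A_5 (sl(6))

Compute the Cartan integers a_ij = 2(alpha_i, alpha_j)/(alpha_j, alpha_j); the resulting 5x5 Cartan matrix is
[[2, 0, 0, -1, -1], [0, 2, 0, 0, -1], [0, 0, 2, -1, 0], [-1, 0, -1, 2, 0], [-1, -1, 0, 0, 2]].
All simple roots have the same length, so the diagram is simply laced. The associated Dynkin diagram is a chain of 5 nodes with single edges (A_5), so the type is A_5 (the algebra sl(6)).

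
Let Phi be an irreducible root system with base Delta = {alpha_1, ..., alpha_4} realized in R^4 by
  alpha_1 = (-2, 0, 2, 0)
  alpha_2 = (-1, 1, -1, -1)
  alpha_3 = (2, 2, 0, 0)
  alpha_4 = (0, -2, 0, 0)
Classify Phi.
type F_4

Compute the Cartan integers a_ij = 2(alpha_i, alpha_j)/(alpha_j, alpha_j); the resulting 4x4 Cartan matrix is
[[2, 0, -1, 0], [0, 2, 0, -1], [-1, 0, 2, -2], [0, -1, -1, 2]].
The roots have two lengths (squared-length ratio 2:1); the short ones are alpha_{2,4}. The associated Dynkin diagram is a chain of 4 nodes with a double edge between the middle two (F_4), so the type is F_4.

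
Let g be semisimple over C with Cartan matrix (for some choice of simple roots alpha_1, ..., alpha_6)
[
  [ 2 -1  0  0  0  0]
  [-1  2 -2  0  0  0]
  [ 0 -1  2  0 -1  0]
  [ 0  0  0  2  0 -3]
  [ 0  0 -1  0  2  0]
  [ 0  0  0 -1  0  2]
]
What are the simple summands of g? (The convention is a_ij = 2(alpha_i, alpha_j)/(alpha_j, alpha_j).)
The diagram associated to this matrix has two connected components: the simple roots {alpha_1, alpha_2, alpha_3, alpha_5} form a chain of 4 nodes with a double edge between the middle two (F_4), and {alpha_4, alpha_6} form two nodes joined by a triple edge (G_2). A semisimple Lie algebra decomposes uniquely as the direct sum of simple ideals, one per connected component of its Dynkin diagram, so g ≅ F_4 ⊕ G_2 (dimension 52 + 14 = 66).

F_4 + G_2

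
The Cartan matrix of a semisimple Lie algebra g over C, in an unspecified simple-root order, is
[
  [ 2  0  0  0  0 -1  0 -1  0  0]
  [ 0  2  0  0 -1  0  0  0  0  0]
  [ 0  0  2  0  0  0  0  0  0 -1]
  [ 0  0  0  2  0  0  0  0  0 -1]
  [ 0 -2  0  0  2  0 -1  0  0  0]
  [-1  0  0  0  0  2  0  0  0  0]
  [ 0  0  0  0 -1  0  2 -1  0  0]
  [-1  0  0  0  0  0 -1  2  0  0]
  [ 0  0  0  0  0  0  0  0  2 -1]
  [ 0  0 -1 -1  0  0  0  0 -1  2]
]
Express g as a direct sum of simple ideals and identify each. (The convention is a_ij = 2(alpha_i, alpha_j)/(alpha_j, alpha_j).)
B6 ⊕ D4

The diagram associated to this matrix has two connected components: the simple roots {alpha_1, alpha_2, alpha_5, alpha_6, alpha_7, alpha_8} form a chain of 6 nodes with a double edge at one end; the terminal node there is the unique short simple root (B_6), and {alpha_3, alpha_4, alpha_9, alpha_10} form a chain of 2 nodes with a fork of two nodes at one end (D_4). A semisimple Lie algebra decomposes uniquely as the direct sum of simple ideals, one per connected component of its Dynkin diagram, so g ≅ B_6 ⊕ D_4 (dimension 78 + 28 = 106).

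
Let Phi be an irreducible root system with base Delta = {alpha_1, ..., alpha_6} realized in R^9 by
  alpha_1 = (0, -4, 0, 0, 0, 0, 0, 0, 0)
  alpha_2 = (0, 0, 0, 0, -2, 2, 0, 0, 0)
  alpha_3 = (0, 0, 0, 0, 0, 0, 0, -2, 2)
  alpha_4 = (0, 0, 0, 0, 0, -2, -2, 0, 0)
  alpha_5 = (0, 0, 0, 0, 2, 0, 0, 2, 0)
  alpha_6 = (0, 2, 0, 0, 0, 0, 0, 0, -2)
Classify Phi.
Compute the Cartan integers a_ij = 2(alpha_i, alpha_j)/(alpha_j, alpha_j); the resulting 6x6 Cartan matrix is
[[2, 0, 0, 0, 0, -2], [0, 2, 0, -1, -1, 0], [0, 0, 2, 0, -1, -1], [0, -1, 0, 2, 0, 0], [0, -1, -1, 0, 2, 0], [-1, 0, -1, 0, 0, 2]].
The roots have two lengths (squared-length ratio 2:1); the short ones are alpha_{2,3,4,5,6}. The associated Dynkin diagram is a chain of 6 nodes with a double edge at one end; the terminal node there is the unique long simple root (C_6), so the type is C_6 (the algebra sp(12)).

C_6 (sp(12))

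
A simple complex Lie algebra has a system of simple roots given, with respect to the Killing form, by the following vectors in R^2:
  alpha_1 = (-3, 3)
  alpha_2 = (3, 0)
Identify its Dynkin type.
type B_2

Compute the Cartan integers a_ij = 2(alpha_i, alpha_j)/(alpha_j, alpha_j); the resulting 2x2 Cartan matrix is
[[2, -2], [-1, 2]].
The roots have two lengths (squared-length ratio 2:1); the short ones are alpha_{2}. The associated Dynkin diagram is a chain of 2 nodes with a double edge at one end; the terminal node there is the unique short simple root (B_2), so the type is B_2 (the algebra so(5)).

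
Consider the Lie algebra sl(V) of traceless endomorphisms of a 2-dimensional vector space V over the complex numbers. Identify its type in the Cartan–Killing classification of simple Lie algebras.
This is sl(2), which has dimension 2^2 - 1 = 3 and rank 2 - 1 = 1 (a Cartan subalgebra is the diagonal traceless matrices). In the classification of classical Lie algebras, the special linear algebra sl(n+1) has type A_n; here n = 1, so the Dynkin diagram is a chain of 1 nodes with single edges (A_1). Hence the type is A_1.

A1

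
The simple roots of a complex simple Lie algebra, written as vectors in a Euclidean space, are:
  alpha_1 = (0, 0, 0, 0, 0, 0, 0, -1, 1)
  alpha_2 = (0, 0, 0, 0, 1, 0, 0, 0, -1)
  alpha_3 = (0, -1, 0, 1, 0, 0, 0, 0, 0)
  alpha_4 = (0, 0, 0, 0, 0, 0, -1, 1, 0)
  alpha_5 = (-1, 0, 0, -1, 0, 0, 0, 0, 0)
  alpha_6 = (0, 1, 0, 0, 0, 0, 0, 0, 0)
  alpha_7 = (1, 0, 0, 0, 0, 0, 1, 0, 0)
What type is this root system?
Compute the Cartan integers a_ij = 2(alpha_i, alpha_j)/(alpha_j, alpha_j); the resulting 7x7 Cartan matrix is
[[2, -1, 0, -1, 0, 0, 0], [-1, 2, 0, 0, 0, 0, 0], [0, 0, 2, 0, -1, -2, 0], [-1, 0, 0, 2, 0, 0, -1], [0, 0, -1, 0, 2, 0, -1], [0, 0, -1, 0, 0, 2, 0], [0, 0, 0, -1, -1, 0, 2]].
The roots have two lengths (squared-length ratio 2:1); the short ones are alpha_{6}. The associated Dynkin diagram is a chain of 7 nodes with a double edge at one end; the terminal node there is the unique short simple root (B_7), so the type is B_7 (the algebra so(15)).

B_7 (so(15))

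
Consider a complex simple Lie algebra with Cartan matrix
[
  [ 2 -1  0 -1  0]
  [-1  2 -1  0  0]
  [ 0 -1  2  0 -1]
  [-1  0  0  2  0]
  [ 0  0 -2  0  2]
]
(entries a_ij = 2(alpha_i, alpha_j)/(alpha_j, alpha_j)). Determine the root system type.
type C_5

The matrix has rank 5 with 2's on the diagonal. Reading the off-diagonal entries as Dynkin edges (a single edge where a_ij = a_ji = -1; a double or triple edge where a_ij * a_ji = 2 or 3), the diagram is a chain of 5 nodes with a double edge at one end; the terminal node there is the unique long simple root (C_5). One simple-root ordering that puts it in standard form is (alpha_4, alpha_1, alpha_2, alpha_3, alpha_5). So the algebra is type C_5, i.e. sp(10).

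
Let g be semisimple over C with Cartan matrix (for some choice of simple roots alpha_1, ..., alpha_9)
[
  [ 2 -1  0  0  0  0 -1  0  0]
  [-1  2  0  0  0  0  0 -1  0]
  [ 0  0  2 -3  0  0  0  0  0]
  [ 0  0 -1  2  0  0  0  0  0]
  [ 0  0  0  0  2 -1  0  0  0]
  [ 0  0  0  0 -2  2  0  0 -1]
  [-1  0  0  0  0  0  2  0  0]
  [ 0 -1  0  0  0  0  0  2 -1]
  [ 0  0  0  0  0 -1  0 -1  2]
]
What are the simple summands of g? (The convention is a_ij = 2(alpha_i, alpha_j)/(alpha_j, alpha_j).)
type B_7 ⊕ type G_2

The diagram associated to this matrix has two connected components: the simple roots {alpha_1, alpha_2, alpha_5, alpha_6, alpha_7, alpha_8, alpha_9} form a chain of 7 nodes with a double edge at one end; the terminal node there is the unique short simple root (B_7), and {alpha_3, alpha_4} form two nodes joined by a triple edge (G_2). A semisimple Lie algebra decomposes uniquely as the direct sum of simple ideals, one per connected component of its Dynkin diagram, so g ≅ B_7 ⊕ G_2 (dimension 105 + 14 = 119).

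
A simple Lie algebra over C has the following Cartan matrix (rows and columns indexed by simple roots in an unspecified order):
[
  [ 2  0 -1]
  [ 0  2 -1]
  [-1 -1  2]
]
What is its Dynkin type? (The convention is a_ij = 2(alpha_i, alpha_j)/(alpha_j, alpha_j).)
A3

The matrix has rank 3 with 2's on the diagonal. Reading the off-diagonal entries as Dynkin edges (a single edge where a_ij = a_ji = -1; a double or triple edge where a_ij * a_ji = 2 or 3), the diagram is a chain of 3 nodes with single edges (A_3). One simple-root ordering that puts it in standard form is (alpha_1, alpha_3, alpha_2). So the algebra is type A_3, i.e. sl(4).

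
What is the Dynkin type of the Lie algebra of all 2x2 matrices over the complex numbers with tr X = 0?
A_1

This is sl(2), which has dimension 2^2 - 1 = 3 and rank 2 - 1 = 1 (a Cartan subalgebra is the diagonal traceless matrices). In the classification of classical Lie algebras, the special linear algebra sl(n+1) has type A_n; here n = 1, so the Dynkin diagram is a chain of 1 nodes with single edges (A_1). Hence the type is A_1.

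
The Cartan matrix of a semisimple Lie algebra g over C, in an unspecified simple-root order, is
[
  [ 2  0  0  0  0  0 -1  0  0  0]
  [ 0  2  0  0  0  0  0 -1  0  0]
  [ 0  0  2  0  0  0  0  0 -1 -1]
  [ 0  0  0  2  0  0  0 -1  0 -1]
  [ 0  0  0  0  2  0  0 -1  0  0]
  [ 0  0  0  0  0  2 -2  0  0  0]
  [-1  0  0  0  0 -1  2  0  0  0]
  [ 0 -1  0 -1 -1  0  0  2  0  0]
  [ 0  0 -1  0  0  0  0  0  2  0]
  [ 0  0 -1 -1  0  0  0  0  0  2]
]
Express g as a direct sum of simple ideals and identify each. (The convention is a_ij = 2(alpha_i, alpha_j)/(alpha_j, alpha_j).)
C_3 + D_7

The diagram associated to this matrix has two connected components: the simple roots {alpha_1, alpha_6, alpha_7} form a chain of 3 nodes with a double edge at one end; the terminal node there is the unique long simple root (C_3), and {alpha_2, alpha_3, alpha_4, alpha_5, alpha_8, alpha_9, alpha_10} form a chain of 5 nodes with a fork of two nodes at one end (D_7). A semisimple Lie algebra decomposes uniquely as the direct sum of simple ideals, one per connected component of its Dynkin diagram, so g ≅ C_3 ⊕ D_7 (dimension 21 + 91 = 112).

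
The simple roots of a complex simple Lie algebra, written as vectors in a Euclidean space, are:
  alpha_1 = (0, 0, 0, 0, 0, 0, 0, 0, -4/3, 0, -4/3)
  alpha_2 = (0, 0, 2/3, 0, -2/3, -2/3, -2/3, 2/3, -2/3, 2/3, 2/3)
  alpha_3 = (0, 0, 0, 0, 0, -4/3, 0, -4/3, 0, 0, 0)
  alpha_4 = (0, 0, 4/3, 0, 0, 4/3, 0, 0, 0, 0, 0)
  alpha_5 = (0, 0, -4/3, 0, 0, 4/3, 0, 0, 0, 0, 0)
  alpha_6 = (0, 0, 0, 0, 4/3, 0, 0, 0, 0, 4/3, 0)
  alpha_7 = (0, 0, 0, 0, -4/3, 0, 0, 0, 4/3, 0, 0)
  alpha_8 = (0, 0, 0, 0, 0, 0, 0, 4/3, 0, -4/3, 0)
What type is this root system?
Compute the Cartan integers a_ij = 2(alpha_i, alpha_j)/(alpha_j, alpha_j); the resulting 8x8 Cartan matrix is
[[2, 0, 0, 0, 0, 0, -1, 0], [0, 2, 0, 0, -1, 0, 0, 0], [0, 0, 2, -1, -1, 0, 0, -1], [0, 0, -1, 2, 0, 0, 0, 0], [0, -1, -1, 0, 2, 0, 0, 0], [0, 0, 0, 0, 0, 2, -1, -1], [-1, 0, 0, 0, 0, -1, 2, 0], [0, 0, -1, 0, 0, -1, 0, 2]].
All simple roots have the same length, so the diagram is simply laced. The associated Dynkin diagram is a chain of 7 nodes with one extra node attached to the third node from one end (E_8), so the type is E_8.

E_8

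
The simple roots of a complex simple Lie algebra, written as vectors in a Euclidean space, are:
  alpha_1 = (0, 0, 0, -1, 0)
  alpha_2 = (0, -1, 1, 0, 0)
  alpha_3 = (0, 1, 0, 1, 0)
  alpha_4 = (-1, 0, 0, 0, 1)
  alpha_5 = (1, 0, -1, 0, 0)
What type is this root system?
Compute the Cartan integers a_ij = 2(alpha_i, alpha_j)/(alpha_j, alpha_j); the resulting 5x5 Cartan matrix is
[[2, 0, -1, 0, 0], [0, 2, -1, 0, -1], [-2, -1, 2, 0, 0], [0, 0, 0, 2, -1], [0, -1, 0, -1, 2]].
The roots have two lengths (squared-length ratio 2:1); the short ones are alpha_{1}. The associated Dynkin diagram is a chain of 5 nodes with a double edge at one end; the terminal node there is the unique short simple root (B_5), so the type is B_5 (the algebra so(11)).

B_5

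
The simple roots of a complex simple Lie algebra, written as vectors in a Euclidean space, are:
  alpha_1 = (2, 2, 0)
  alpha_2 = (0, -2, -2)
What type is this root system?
Compute the Cartan integers a_ij = 2(alpha_i, alpha_j)/(alpha_j, alpha_j); the resulting 2x2 Cartan matrix is
[[2, -1], [-1, 2]].
All simple roots have the same length, so the diagram is simply laced. The associated Dynkin diagram is a chain of 2 nodes with single edges (A_2), so the type is A_2 (the algebra sl(3)).

A2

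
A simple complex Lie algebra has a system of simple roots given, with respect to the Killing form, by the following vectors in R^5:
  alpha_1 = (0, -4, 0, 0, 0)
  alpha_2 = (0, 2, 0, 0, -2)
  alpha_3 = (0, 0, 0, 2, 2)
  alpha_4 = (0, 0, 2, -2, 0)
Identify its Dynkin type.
type C_4

Compute the Cartan integers a_ij = 2(alpha_i, alpha_j)/(alpha_j, alpha_j); the resulting 4x4 Cartan matrix is
[[2, -2, 0, 0], [-1, 2, -1, 0], [0, -1, 2, -1], [0, 0, -1, 2]].
The roots have two lengths (squared-length ratio 2:1); the short ones are alpha_{2,3,4}. The associated Dynkin diagram is a chain of 4 nodes with a double edge at one end; the terminal node there is the unique long simple root (C_4), so the type is C_4 (the algebra sp(8)).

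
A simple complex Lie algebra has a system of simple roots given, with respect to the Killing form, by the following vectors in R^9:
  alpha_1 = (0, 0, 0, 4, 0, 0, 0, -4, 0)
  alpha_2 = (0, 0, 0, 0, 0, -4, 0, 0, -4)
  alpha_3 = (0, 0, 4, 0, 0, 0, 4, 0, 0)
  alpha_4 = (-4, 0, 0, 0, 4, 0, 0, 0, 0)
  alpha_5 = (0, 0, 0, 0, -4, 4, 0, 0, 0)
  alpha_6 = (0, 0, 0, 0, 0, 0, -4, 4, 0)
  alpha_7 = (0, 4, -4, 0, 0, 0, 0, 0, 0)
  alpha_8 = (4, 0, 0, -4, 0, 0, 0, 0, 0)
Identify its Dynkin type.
type A_8

Compute the Cartan integers a_ij = 2(alpha_i, alpha_j)/(alpha_j, alpha_j); the resulting 8x8 Cartan matrix is
[[2, 0, 0, 0, 0, -1, 0, -1], [0, 2, 0, 0, -1, 0, 0, 0], [0, 0, 2, 0, 0, -1, -1, 0], [0, 0, 0, 2, -1, 0, 0, -1], [0, -1, 0, -1, 2, 0, 0, 0], [-1, 0, -1, 0, 0, 2, 0, 0], [0, 0, -1, 0, 0, 0, 2, 0], [-1, 0, 0, -1, 0, 0, 0, 2]].
All simple roots have the same length, so the diagram is simply laced. The associated Dynkin diagram is a chain of 8 nodes with single edges (A_8), so the type is A_8 (the algebra sl(9)).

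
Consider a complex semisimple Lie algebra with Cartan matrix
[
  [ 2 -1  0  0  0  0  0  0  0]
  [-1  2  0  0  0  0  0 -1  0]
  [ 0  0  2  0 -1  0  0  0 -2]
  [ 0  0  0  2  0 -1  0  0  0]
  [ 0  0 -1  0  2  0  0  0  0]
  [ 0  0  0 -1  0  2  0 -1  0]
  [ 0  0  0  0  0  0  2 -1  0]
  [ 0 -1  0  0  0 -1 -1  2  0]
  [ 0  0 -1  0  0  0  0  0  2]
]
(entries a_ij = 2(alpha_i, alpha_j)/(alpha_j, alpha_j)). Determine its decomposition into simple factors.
B_3 (so(7)) + E_6

The diagram associated to this matrix has two connected components: the simple roots {alpha_3, alpha_5, alpha_9} form a chain of 3 nodes with a double edge at one end; the terminal node there is the unique short simple root (B_3), and {alpha_1, alpha_2, alpha_4, alpha_6, alpha_7, alpha_8} form a chain of 5 nodes with one extra node attached to the third node from one end (E_6). A semisimple Lie algebra decomposes uniquely as the direct sum of simple ideals, one per connected component of its Dynkin diagram, so g ≅ B_3 ⊕ E_6 (dimension 21 + 78 = 99).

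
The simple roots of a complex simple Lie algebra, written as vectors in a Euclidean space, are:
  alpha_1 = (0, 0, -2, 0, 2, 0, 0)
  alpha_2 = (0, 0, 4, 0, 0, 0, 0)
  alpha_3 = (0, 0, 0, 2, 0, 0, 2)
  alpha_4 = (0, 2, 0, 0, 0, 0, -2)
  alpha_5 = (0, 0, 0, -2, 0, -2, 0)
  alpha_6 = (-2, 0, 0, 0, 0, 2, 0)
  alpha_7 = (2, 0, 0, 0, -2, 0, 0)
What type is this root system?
Compute the Cartan integers a_ij = 2(alpha_i, alpha_j)/(alpha_j, alpha_j); the resulting 7x7 Cartan matrix is
[[2, -1, 0, 0, 0, 0, -1], [-2, 2, 0, 0, 0, 0, 0], [0, 0, 2, -1, -1, 0, 0], [0, 0, -1, 2, 0, 0, 0], [0, 0, -1, 0, 2, -1, 0], [0, 0, 0, 0, -1, 2, -1], [-1, 0, 0, 0, 0, -1, 2]].
The roots have two lengths (squared-length ratio 2:1); the short ones are alpha_{1,3,4,5,6,7}. The associated Dynkin diagram is a chain of 7 nodes with a double edge at one end; the terminal node there is the unique long simple root (C_7), so the type is C_7 (the algebra sp(14)).

C_7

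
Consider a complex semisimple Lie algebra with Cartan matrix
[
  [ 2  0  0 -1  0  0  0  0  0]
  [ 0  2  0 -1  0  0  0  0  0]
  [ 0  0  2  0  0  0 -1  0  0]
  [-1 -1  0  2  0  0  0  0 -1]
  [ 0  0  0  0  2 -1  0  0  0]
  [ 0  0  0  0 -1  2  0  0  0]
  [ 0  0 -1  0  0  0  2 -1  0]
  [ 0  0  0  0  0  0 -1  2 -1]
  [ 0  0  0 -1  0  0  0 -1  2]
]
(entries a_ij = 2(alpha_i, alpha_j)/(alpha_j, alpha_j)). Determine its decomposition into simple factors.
A_2 (sl(3)) + D_7 (so(14))

The diagram associated to this matrix has two connected components: the simple roots {alpha_5, alpha_6} form a chain of 2 nodes with single edges (A_2), and {alpha_1, alpha_2, alpha_3, alpha_4, alpha_7, alpha_8, alpha_9} form a chain of 5 nodes with a fork of two nodes at one end (D_7). A semisimple Lie algebra decomposes uniquely as the direct sum of simple ideals, one per connected component of its Dynkin diagram, so g ≅ A_2 ⊕ D_7 (dimension 8 + 91 = 99).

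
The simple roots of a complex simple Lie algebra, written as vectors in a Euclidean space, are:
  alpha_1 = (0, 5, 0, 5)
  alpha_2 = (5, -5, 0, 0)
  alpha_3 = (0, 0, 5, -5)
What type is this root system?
Compute the Cartan integers a_ij = 2(alpha_i, alpha_j)/(alpha_j, alpha_j); the resulting 3x3 Cartan matrix is
[[2, -1, -1], [-1, 2, 0], [-1, 0, 2]].
All simple roots have the same length, so the diagram is simply laced. The associated Dynkin diagram is a chain of 3 nodes with single edges (A_3), so the type is A_3 (the algebra sl(4)).

A_3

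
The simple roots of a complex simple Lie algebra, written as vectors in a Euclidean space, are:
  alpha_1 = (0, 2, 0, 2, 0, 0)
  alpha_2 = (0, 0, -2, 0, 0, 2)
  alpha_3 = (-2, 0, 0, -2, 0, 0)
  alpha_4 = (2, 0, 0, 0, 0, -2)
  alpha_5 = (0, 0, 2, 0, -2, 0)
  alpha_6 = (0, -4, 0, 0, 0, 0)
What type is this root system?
type C_6

Compute the Cartan integers a_ij = 2(alpha_i, alpha_j)/(alpha_j, alpha_j); the resulting 6x6 Cartan matrix is
[[2, 0, -1, 0, 0, -1], [0, 2, 0, -1, -1, 0], [-1, 0, 2, -1, 0, 0], [0, -1, -1, 2, 0, 0], [0, -1, 0, 0, 2, 0], [-2, 0, 0, 0, 0, 2]].
The roots have two lengths (squared-length ratio 2:1); the short ones are alpha_{1,2,3,4,5}. The associated Dynkin diagram is a chain of 6 nodes with a double edge at one end; the terminal node there is the unique long simple root (C_6), so the type is C_6 (the algebra sp(12)).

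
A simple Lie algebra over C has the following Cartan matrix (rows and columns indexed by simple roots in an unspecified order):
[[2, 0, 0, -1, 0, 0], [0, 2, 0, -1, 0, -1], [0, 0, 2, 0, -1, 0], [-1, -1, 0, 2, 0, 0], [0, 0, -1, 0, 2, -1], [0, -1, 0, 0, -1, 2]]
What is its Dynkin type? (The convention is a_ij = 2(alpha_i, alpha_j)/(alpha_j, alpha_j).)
The matrix has rank 6 with 2's on the diagonal. Reading the off-diagonal entries as Dynkin edges (a single edge where a_ij = a_ji = -1; a double or triple edge where a_ij * a_ji = 2 or 3), the diagram is a chain of 6 nodes with single edges (A_6). One simple-root ordering that puts it in standard form is (alpha_3, alpha_5, alpha_6, alpha_2, alpha_4, alpha_1). So the algebra is type A_6, i.e. sl(7).

A_6 (sl(7))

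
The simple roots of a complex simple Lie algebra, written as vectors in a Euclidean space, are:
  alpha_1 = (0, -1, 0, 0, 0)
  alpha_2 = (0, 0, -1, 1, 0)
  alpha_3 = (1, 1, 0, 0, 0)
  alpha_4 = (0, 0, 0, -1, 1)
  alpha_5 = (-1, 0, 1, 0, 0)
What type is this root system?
Compute the Cartan integers a_ij = 2(alpha_i, alpha_j)/(alpha_j, alpha_j); the resulting 5x5 Cartan matrix is
[[2, 0, -1, 0, 0], [0, 2, 0, -1, -1], [-2, 0, 2, 0, -1], [0, -1, 0, 2, 0], [0, -1, -1, 0, 2]].
The roots have two lengths (squared-length ratio 2:1); the short ones are alpha_{1}. The associated Dynkin diagram is a chain of 5 nodes with a double edge at one end; the terminal node there is the unique short simple root (B_5), so the type is B_5 (the algebra so(11)).

B5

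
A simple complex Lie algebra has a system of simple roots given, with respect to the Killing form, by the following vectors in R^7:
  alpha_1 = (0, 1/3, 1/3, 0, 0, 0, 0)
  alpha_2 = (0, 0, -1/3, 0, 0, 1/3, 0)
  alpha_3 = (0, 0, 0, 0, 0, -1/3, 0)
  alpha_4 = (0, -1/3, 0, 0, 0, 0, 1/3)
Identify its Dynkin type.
type B_4

Compute the Cartan integers a_ij = 2(alpha_i, alpha_j)/(alpha_j, alpha_j); the resulting 4x4 Cartan matrix is
[[2, -1, 0, -1], [-1, 2, -2, 0], [0, -1, 2, 0], [-1, 0, 0, 2]].
The roots have two lengths (squared-length ratio 2:1); the short ones are alpha_{3}. The associated Dynkin diagram is a chain of 4 nodes with a double edge at one end; the terminal node there is the unique short simple root (B_4), so the type is B_4 (the algebra so(9)).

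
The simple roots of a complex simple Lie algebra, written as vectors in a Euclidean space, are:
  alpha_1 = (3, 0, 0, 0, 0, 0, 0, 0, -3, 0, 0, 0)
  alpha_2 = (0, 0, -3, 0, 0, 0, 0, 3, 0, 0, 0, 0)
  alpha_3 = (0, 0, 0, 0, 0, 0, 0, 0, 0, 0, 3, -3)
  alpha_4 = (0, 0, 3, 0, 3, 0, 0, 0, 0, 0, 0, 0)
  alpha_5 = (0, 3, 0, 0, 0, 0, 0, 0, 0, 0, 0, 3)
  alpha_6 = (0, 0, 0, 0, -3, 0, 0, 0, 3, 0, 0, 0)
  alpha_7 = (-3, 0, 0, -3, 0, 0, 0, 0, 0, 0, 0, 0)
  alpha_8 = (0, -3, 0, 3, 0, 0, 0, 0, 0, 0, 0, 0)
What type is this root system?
A8

Compute the Cartan integers a_ij = 2(alpha_i, alpha_j)/(alpha_j, alpha_j); the resulting 8x8 Cartan matrix is
[[2, 0, 0, 0, 0, -1, -1, 0], [0, 2, 0, -1, 0, 0, 0, 0], [0, 0, 2, 0, -1, 0, 0, 0], [0, -1, 0, 2, 0, -1, 0, 0], [0, 0, -1, 0, 2, 0, 0, -1], [-1, 0, 0, -1, 0, 2, 0, 0], [-1, 0, 0, 0, 0, 0, 2, -1], [0, 0, 0, 0, -1, 0, -1, 2]].
All simple roots have the same length, so the diagram is simply laced. The associated Dynkin diagram is a chain of 8 nodes with single edges (A_8), so the type is A_8 (the algebra sl(9)).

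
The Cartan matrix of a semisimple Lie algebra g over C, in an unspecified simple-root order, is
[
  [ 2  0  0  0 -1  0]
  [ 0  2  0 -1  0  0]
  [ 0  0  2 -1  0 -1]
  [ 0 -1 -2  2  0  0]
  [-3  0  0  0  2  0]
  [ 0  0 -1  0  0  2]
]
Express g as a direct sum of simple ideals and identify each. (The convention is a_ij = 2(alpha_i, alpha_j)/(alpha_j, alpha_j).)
type F_4 ⊕ type G_2

The diagram associated to this matrix has two connected components: the simple roots {alpha_2, alpha_3, alpha_4, alpha_6} form a chain of 4 nodes with a double edge between the middle two (F_4), and {alpha_1, alpha_5} form two nodes joined by a triple edge (G_2). A semisimple Lie algebra decomposes uniquely as the direct sum of simple ideals, one per connected component of its Dynkin diagram, so g ≅ F_4 ⊕ G_2 (dimension 52 + 14 = 66).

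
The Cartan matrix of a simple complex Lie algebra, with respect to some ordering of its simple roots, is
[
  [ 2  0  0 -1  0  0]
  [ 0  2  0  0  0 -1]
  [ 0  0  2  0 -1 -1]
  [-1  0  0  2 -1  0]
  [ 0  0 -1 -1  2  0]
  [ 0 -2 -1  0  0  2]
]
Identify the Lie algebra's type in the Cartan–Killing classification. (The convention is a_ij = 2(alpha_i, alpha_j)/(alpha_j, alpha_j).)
The matrix has rank 6 with 2's on the diagonal. Reading the off-diagonal entries as Dynkin edges (a single edge where a_ij = a_ji = -1; a double or triple edge where a_ij * a_ji = 2 or 3), the diagram is a chain of 6 nodes with a double edge at one end; the terminal node there is the unique short simple root (B_6). One simple-root ordering that puts it in standard form is (alpha_1, alpha_4, alpha_5, alpha_3, alpha_6, alpha_2). So the algebra is type B_6, i.e. so(13).

B6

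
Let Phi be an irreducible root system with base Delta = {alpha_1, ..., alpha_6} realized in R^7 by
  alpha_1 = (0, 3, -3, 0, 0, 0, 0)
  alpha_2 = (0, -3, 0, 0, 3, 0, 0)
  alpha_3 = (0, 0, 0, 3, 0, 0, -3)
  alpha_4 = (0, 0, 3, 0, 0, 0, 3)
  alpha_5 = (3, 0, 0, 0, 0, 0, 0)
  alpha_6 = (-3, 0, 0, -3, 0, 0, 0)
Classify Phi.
Compute the Cartan integers a_ij = 2(alpha_i, alpha_j)/(alpha_j, alpha_j); the resulting 6x6 Cartan matrix is
[[2, -1, 0, -1, 0, 0], [-1, 2, 0, 0, 0, 0], [0, 0, 2, -1, 0, -1], [-1, 0, -1, 2, 0, 0], [0, 0, 0, 0, 2, -1], [0, 0, -1, 0, -2, 2]].
The roots have two lengths (squared-length ratio 2:1); the short ones are alpha_{5}. The associated Dynkin diagram is a chain of 6 nodes with a double edge at one end; the terminal node there is the unique short simple root (B_6), so the type is B_6 (the algebra so(13)).

B6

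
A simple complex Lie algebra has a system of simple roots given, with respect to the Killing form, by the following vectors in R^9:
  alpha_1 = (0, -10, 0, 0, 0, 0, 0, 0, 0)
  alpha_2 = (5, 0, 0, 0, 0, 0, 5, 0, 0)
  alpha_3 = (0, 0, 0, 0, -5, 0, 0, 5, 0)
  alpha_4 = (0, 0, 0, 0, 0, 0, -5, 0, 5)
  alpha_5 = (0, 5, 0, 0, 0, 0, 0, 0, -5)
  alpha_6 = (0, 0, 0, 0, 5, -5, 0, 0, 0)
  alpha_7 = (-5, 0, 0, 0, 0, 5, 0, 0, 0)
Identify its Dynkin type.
type C_7

Compute the Cartan integers a_ij = 2(alpha_i, alpha_j)/(alpha_j, alpha_j); the resulting 7x7 Cartan matrix is
[[2, 0, 0, 0, -2, 0, 0], [0, 2, 0, -1, 0, 0, -1], [0, 0, 2, 0, 0, -1, 0], [0, -1, 0, 2, -1, 0, 0], [-1, 0, 0, -1, 2, 0, 0], [0, 0, -1, 0, 0, 2, -1], [0, -1, 0, 0, 0, -1, 2]].
The roots have two lengths (squared-length ratio 2:1); the short ones are alpha_{2,3,4,5,6,7}. The associated Dynkin diagram is a chain of 7 nodes with a double edge at one end; the terminal node there is the unique long simple root (C_7), so the type is C_7 (the algebra sp(14)).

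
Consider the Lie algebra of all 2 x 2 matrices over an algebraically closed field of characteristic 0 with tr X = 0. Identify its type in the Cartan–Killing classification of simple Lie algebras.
This is sl(2), which has dimension 2^2 - 1 = 3 and rank 2 - 1 = 1 (a Cartan subalgebra is the diagonal traceless matrices). In the classification of classical Lie algebras, the special linear algebra sl(n+1) has type A_n; here n = 1, so the Dynkin diagram is a chain of 1 nodes with single edges (A_1). Hence the type is A_1.

A1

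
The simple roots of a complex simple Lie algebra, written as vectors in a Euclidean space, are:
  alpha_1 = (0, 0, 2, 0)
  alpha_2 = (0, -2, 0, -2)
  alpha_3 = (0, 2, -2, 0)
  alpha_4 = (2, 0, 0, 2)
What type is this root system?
B4

Compute the Cartan integers a_ij = 2(alpha_i, alpha_j)/(alpha_j, alpha_j); the resulting 4x4 Cartan matrix is
[[2, 0, -1, 0], [0, 2, -1, -1], [-2, -1, 2, 0], [0, -1, 0, 2]].
The roots have two lengths (squared-length ratio 2:1); the short ones are alpha_{1}. The associated Dynkin diagram is a chain of 4 nodes with a double edge at one end; the terminal node there is the unique short simple root (B_4), so the type is B_4 (the algebra so(9)).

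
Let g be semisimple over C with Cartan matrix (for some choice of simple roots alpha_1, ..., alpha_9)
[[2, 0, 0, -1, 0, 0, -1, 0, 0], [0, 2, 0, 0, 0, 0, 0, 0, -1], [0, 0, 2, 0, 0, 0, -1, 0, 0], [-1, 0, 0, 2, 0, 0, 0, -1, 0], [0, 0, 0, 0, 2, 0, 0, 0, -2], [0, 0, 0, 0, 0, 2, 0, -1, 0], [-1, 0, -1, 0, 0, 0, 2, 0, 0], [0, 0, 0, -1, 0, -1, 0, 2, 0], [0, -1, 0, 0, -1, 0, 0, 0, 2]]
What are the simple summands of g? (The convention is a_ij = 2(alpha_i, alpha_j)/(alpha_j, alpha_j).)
A_6 + C_3

The diagram associated to this matrix has two connected components: the simple roots {alpha_1, alpha_3, alpha_4, alpha_6, alpha_7, alpha_8} form a chain of 6 nodes with single edges (A_6), and {alpha_2, alpha_5, alpha_9} form a chain of 3 nodes with a double edge at one end; the terminal node there is the unique long simple root (C_3). A semisimple Lie algebra decomposes uniquely as the direct sum of simple ideals, one per connected component of its Dynkin diagram, so g ≅ A_6 ⊕ C_3 (dimension 48 + 21 = 69).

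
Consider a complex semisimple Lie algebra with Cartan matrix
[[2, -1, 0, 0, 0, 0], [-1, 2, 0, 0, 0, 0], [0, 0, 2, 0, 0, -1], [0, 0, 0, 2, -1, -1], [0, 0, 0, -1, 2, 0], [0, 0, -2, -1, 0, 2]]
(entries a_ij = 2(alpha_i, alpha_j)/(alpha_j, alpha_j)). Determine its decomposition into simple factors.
The diagram associated to this matrix has two connected components: the simple roots {alpha_1, alpha_2} form a chain of 2 nodes with single edges (A_2), and {alpha_3, alpha_4, alpha_5, alpha_6} form a chain of 4 nodes with a double edge at one end; the terminal node there is the unique short simple root (B_4). A semisimple Lie algebra decomposes uniquely as the direct sum of simple ideals, one per connected component of its Dynkin diagram, so g ≅ A_2 ⊕ B_4 (dimension 8 + 36 = 44).

A2 + B4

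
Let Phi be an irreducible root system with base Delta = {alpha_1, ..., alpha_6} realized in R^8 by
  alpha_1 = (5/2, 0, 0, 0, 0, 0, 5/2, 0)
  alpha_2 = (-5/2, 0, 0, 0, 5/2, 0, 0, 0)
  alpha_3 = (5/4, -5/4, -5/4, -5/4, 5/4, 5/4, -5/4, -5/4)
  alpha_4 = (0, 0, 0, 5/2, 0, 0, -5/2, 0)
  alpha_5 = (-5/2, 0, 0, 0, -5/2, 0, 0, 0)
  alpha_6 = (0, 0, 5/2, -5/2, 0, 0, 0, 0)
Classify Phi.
E_6

Compute the Cartan integers a_ij = 2(alpha_i, alpha_j)/(alpha_j, alpha_j); the resulting 6x6 Cartan matrix is
[[2, -1, 0, -1, -1, 0], [-1, 2, 0, 0, 0, 0], [0, 0, 2, 0, -1, 0], [-1, 0, 0, 2, 0, -1], [-1, 0, -1, 0, 2, 0], [0, 0, 0, -1, 0, 2]].
All simple roots have the same length, so the diagram is simply laced. The associated Dynkin diagram is a chain of 5 nodes with one extra node attached to the third node from one end (E_6), so the type is E_6.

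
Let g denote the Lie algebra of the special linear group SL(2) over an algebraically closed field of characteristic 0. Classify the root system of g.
This is sl(2), which has dimension 2^2 - 1 = 3 and rank 2 - 1 = 1 (a Cartan subalgebra is the diagonal traceless matrices). In the classification of classical Lie algebras, the special linear algebra sl(n+1) has type A_n; here n = 1, so the Dynkin diagram is a chain of 1 nodes with single edges (A_1). Hence the type is A_1.

A1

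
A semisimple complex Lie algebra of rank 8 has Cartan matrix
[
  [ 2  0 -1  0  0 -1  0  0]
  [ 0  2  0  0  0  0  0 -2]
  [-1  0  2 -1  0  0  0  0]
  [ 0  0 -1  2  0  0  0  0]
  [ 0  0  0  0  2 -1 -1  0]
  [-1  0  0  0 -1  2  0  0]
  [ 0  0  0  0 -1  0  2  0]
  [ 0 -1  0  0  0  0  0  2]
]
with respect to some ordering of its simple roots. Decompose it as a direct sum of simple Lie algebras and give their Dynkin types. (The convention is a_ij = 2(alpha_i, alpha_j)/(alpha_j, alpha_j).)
The diagram associated to this matrix has two connected components: the simple roots {alpha_1, alpha_3, alpha_4, alpha_5, alpha_6, alpha_7} form a chain of 6 nodes with single edges (A_6), and {alpha_2, alpha_8} form a chain of 2 nodes with a double edge at one end; the terminal node there is the unique short simple root (B_2). A semisimple Lie algebra decomposes uniquely as the direct sum of simple ideals, one per connected component of its Dynkin diagram, so g ≅ A_6 ⊕ B_2 (dimension 48 + 10 = 58).

A6 ⊕ B2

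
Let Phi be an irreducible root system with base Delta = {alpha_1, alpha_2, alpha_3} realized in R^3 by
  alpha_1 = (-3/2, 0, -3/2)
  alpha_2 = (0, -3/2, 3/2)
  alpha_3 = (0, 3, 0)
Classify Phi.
Compute the Cartan integers a_ij = 2(alpha_i, alpha_j)/(alpha_j, alpha_j); the resulting 3x3 Cartan matrix is
[[2, -1, 0], [-1, 2, -1], [0, -2, 2]].
The roots have two lengths (squared-length ratio 2:1); the short ones are alpha_{1,2}. The associated Dynkin diagram is a chain of 3 nodes with a double edge at one end; the terminal node there is the unique long simple root (C_3), so the type is C_3 (the algebra sp(6)).

C_3 (sp(6))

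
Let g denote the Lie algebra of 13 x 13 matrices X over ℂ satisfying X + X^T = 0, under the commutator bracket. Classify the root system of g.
This is so(13) with 13 odd, which has dimension 13(13-1)/2 = 78 and rank (13-1)/2 = 6. In the classification of classical Lie algebras, the orthogonal algebra so(2n+1) in an odd number of variables has type B_n; here n = 6, so the Dynkin diagram is a chain of 6 nodes with a double edge at one end; the terminal node there is the unique short simple root (B_6). Hence the type is B_6.

B_6 (so(13))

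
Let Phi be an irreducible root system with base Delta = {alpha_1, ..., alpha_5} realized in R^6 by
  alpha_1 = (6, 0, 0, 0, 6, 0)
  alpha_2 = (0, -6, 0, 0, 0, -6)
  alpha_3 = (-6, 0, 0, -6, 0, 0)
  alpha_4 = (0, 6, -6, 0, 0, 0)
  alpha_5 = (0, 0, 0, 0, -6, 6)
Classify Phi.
A_5

Compute the Cartan integers a_ij = 2(alpha_i, alpha_j)/(alpha_j, alpha_j); the resulting 5x5 Cartan matrix is
[[2, 0, -1, 0, -1], [0, 2, 0, -1, -1], [-1, 0, 2, 0, 0], [0, -1, 0, 2, 0], [-1, -1, 0, 0, 2]].
All simple roots have the same length, so the diagram is simply laced. The associated Dynkin diagram is a chain of 5 nodes with single edges (A_5), so the type is A_5 (the algebra sl(6)).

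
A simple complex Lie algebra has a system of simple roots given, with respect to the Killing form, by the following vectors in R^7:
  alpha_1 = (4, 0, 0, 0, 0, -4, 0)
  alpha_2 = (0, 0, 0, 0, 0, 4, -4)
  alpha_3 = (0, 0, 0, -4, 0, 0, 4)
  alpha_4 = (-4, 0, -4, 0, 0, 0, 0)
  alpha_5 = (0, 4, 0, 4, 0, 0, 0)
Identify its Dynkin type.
Compute the Cartan integers a_ij = 2(alpha_i, alpha_j)/(alpha_j, alpha_j); the resulting 5x5 Cartan matrix is
[[2, -1, 0, -1, 0], [-1, 2, -1, 0, 0], [0, -1, 2, 0, -1], [-1, 0, 0, 2, 0], [0, 0, -1, 0, 2]].
All simple roots have the same length, so the diagram is simply laced. The associated Dynkin diagram is a chain of 5 nodes with single edges (A_5), so the type is A_5 (the algebra sl(6)).

A5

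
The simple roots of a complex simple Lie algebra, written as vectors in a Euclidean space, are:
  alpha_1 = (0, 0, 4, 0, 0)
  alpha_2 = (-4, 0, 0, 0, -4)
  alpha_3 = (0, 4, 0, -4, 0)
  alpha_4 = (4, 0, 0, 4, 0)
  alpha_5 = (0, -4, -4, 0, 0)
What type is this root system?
B_5

Compute the Cartan integers a_ij = 2(alpha_i, alpha_j)/(alpha_j, alpha_j); the resulting 5x5 Cartan matrix is
[[2, 0, 0, 0, -1], [0, 2, 0, -1, 0], [0, 0, 2, -1, -1], [0, -1, -1, 2, 0], [-2, 0, -1, 0, 2]].
The roots have two lengths (squared-length ratio 2:1); the short ones are alpha_{1}. The associated Dynkin diagram is a chain of 5 nodes with a double edge at one end; the terminal node there is the unique short simple root (B_5), so the type is B_5 (the algebra so(11)).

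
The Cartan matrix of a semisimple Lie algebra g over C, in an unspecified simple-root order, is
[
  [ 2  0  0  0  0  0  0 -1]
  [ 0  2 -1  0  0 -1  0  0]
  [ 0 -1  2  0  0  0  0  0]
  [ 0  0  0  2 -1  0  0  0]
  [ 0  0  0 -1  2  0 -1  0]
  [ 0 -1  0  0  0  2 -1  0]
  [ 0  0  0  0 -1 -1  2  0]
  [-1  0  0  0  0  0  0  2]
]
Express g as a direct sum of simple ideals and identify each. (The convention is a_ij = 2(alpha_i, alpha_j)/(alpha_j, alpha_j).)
The diagram associated to this matrix has two connected components: the simple roots {alpha_1, alpha_8} form a chain of 2 nodes with single edges (A_2), and {alpha_2, alpha_3, alpha_4, alpha_5, alpha_6, alpha_7} form a chain of 6 nodes with single edges (A_6). A semisimple Lie algebra decomposes uniquely as the direct sum of simple ideals, one per connected component of its Dynkin diagram, so g ≅ A_2 ⊕ A_6 (dimension 8 + 48 = 56).

A_2 (sl(3)) + A_6 (sl(7))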